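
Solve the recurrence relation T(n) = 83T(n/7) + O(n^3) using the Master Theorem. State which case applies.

Master Theorem for T(n) = 83T(n/7) + O(n^3):

a = 83, b = 7, c = 3
log_b(a) = log_7(83) = 2.2708

Case 3: c = 3 > log_7(83) = 2.2708
T(n) = O(n^3) = O(n^3)

For T(n) = 83T(n/7) + O(n^3): log_7(83) = 2.2708. This is Case 3 of the Master Theorem (c > log_b(a), work dominated by root), giving O(n^3).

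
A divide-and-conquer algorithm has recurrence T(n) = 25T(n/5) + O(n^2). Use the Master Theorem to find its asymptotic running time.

Master Theorem for T(n) = 25T(n/5) + O(n^2):

a = 25, b = 5, c = 2
log_b(a) = log_5(25) = 2.0000

Case 2: c = 2 = log_5(25) = 2.0000
T(n) = O(n^2 log n) = O(n^2 log n)

For T(n) = 25T(n/5) + O(n^2): log_5(25) = 2.0000. This is Case 2 of the Master Theorem (c = log_b(a), equal work at all levels), giving O(n^2 log n).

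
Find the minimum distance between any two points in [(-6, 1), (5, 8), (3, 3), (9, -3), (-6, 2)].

Computing all pairwise distances among 5 points:

d((-6, 1), (5, 8)) = 13.0384
d((-6, 1), (3, 3)) = 9.2195
d((-6, 1), (9, -3)) = 15.5242
d((-6, 1), (-6, 2)) = 1.0 <-- minimum
d((5, 8), (3, 3)) = 5.3852
d((5, 8), (9, -3)) = 11.7047
d((5, 8), (-6, 2)) = 12.53
d((3, 3), (9, -3)) = 8.4853
d((3, 3), (-6, 2)) = 9.0554
d((9, -3), (-6, 2)) = 15.8114

Closest pair: (-6, 1) and (-6, 2) with distance 1.0

The closest pair is (-6, 1) and (-6, 2) with Euclidean distance 1.0. For 5 points, brute-force pairwise comparison is shown above. For large n, the divide-and-conquer algorithm (sort by x, recurse on halves, check the dividing strip) achieves O(n log n).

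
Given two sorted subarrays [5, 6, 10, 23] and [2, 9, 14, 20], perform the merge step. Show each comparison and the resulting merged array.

Merging process:

Compare 5 vs 2: take 2 from right. Merged: [2]
Compare 5 vs 9: take 5 from left. Merged: [2, 5]
Compare 6 vs 9: take 6 from left. Merged: [2, 5, 6]
Compare 10 vs 9: take 9 from right. Merged: [2, 5, 6, 9]
Compare 10 vs 14: take 10 from left. Merged: [2, 5, 6, 9, 10]
Compare 23 vs 14: take 14 from right. Merged: [2, 5, 6, 9, 10, 14]
Compare 23 vs 20: take 20 from right. Merged: [2, 5, 6, 9, 10, 14, 20]
Append remaining from left: [23]. Merged: [2, 5, 6, 9, 10, 14, 20, 23]

Final merged array: [2, 5, 6, 9, 10, 14, 20, 23]
Total comparisons: 7

The merged array is [2, 5, 6, 9, 10, 14, 20, 23], requiring 7 comparisons. The merge step runs in O(n) time where n is the total number of elements.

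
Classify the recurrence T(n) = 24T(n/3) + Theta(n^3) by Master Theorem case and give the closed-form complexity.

Master Theorem for T(n) = 24T(n/3) + O(n^3):

a = 24, b = 3, c = 3
log_b(a) = log_3(24) = 2.8928

Case 3: c = 3 > log_3(24) = 2.8928
T(n) = O(n^3) = O(n^3)

For T(n) = 24T(n/3) + O(n^3): log_3(24) = 2.8928. This is Case 3 of the Master Theorem (c > log_b(a), work dominated by root), giving O(n^3).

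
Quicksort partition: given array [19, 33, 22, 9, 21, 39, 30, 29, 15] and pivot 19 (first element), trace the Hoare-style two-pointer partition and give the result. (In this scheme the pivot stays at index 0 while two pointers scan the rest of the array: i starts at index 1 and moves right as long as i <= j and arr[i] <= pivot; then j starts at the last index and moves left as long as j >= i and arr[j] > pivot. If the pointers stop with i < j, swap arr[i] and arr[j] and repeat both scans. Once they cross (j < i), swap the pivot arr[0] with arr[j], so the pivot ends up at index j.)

Hoare-style two-pointer partition with pivot = 19:

Initial array: [19, 33, 22, 9, 21, 39, 30, 29, 15]

Pointers start at i = 1, j = 8.
i stops at index 1 (arr[1]=33 > 19), j stops at index 8 (arr[8]=15 <= 19): swap arr[1] and arr[8], array becomes [19, 15, 22, 9, 21, 39, 30, 29, 33]
i stops at index 2 (arr[2]=22 > 19), j stops at index 3 (arr[3]=9 <= 19): swap arr[2] and arr[3], array becomes [19, 15, 9, 22, 21, 39, 30, 29, 33]
i ends at 3, j ends at 2: the pointers have crossed (j < i), so scanning stops.

Swap pivot arr[0] with arr[2] to place pivot at position 2: [9, 15, 19, 22, 21, 39, 30, 29, 33]
Pivot position: 2

After partitioning with pivot 19, the array becomes [9, 15, 19, 22, 21, 39, 30, 29, 33]. The pivot is placed at index 2. All elements to the left of the pivot are <= 19, and all elements to the right are > 19.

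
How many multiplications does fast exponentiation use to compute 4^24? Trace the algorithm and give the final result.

Computing 4^24 by squaring (build up from 4^1; each line after the first costs one multiplication):

4^1 = 4
4^2 = (4^1)^2 = 4^2 = 16
4^3 = 4 * 4^2 = 4 * 16 = 64
4^6 = (4^3)^2 = 64^2 = 4096
4^12 = (4^6)^2 = 4096^2 = 16777216
4^24 = (4^12)^2 = 16777216^2 = 281474976710656

Result: 281474976710656
Multiplications needed: 5 (5 lines after 4^1)

4^24 = 281474976710656. Using exponentiation by squaring, this requires 5 multiplications. The key idea: if the exponent is even, square the half-power; if odd, multiply by the base once.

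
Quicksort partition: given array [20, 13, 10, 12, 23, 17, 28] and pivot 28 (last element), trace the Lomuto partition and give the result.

Lomuto partition with pivot = 28:

Initial array: [20, 13, 10, 12, 23, 17, 28]

arr[0]=20 <= 28: swap with position 0, array becomes [20, 13, 10, 12, 23, 17, 28]
arr[1]=13 <= 28: swap with position 1, array becomes [20, 13, 10, 12, 23, 17, 28]
arr[2]=10 <= 28: swap with position 2, array becomes [20, 13, 10, 12, 23, 17, 28]
arr[3]=12 <= 28: swap with position 3, array becomes [20, 13, 10, 12, 23, 17, 28]
arr[4]=23 <= 28: swap with position 4, array becomes [20, 13, 10, 12, 23, 17, 28]
arr[5]=17 <= 28: swap with position 5, array becomes [20, 13, 10, 12, 23, 17, 28]

Place pivot at position 6: [20, 13, 10, 12, 23, 17, 28]
Pivot position: 6

After partitioning with pivot 28, the array becomes [20, 13, 10, 12, 23, 17, 28]. The pivot is placed at index 6. All elements to the left of the pivot are <= 28, and all elements to the right are > 28.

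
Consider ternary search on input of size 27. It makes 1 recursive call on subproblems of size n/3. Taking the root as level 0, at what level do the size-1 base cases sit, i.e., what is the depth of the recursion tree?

For divide and conquer with division factor 3:

Problem sizes at each level:
Level 0: 27
Level 1: 9
Level 2: 3
Level 3: 1

The root is level 0 and the size-1 base case is level 3 (the tree spans levels 0 through 3, i.e. 4 levels counting the root), so the depth is the number of divisions: log_3(27) = 3

The recursion tree depth is log_3(27) = 3. At each level, the problem size is divided by 3, so it takes 3 divisions to reduce to a base case of size 1. The algorithm makes 1 recursive call at each level.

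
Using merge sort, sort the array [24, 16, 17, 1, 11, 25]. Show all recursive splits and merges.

Merge sort trace:

Split: [24, 16, 17, 1, 11, 25] -> [24, 16, 17] and [1, 11, 25]
  Split: [24, 16, 17] -> [24] and [16, 17]
    Split: [16, 17] -> [16] and [17]
    Merge: [16] + [17] -> [16, 17]
  Merge: [24] + [16, 17] -> [16, 17, 24]
  Split: [1, 11, 25] -> [1] and [11, 25]
    Split: [11, 25] -> [11] and [25]
    Merge: [11] + [25] -> [11, 25]
  Merge: [1] + [11, 25] -> [1, 11, 25]
Merge: [16, 17, 24] + [1, 11, 25] -> [1, 11, 16, 17, 24, 25]

Final sorted array: [1, 11, 16, 17, 24, 25]

The merge sort proceeds by recursively splitting the array and merging sorted halves.
After all merges, the sorted array is [1, 11, 16, 17, 24, 25].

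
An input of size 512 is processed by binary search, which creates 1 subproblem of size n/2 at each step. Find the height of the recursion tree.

For divide and conquer with division factor 2:

Problem sizes at each level:
Level 0: 512
Level 1: 256
Level 2: 128
Level 3: 64
Level 4: 32
Level 5: 16
Level 6: 8
Level 7: 4
Level 8: 2
Level 9: 1

The root is level 0 and the size-1 base case is level 9 (the tree spans levels 0 through 9, i.e. 10 levels counting the root), so the depth is the number of divisions: log_2(512) = 9

The recursion tree depth is log_2(512) = 9. At each level, the problem size is divided by 2, so it takes 9 divisions to reduce to a base case of size 1. The algorithm makes 1 recursive call at each level.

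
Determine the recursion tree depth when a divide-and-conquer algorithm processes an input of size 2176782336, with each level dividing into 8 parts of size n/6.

For divide and conquer with division factor 6:

Problem sizes at each level:
Level 0: 2176782336
Level 1: 362797056
Level 2: 60466176
Level 3: 10077696
Level 4: 1679616
Level 5: 279936
Level 6: 46656
Level 7: 7776
Level 8: 1296
Level 9: 216
Level 10: 36
Level 11: 6
Level 12: 1

The root is level 0 and the size-1 base case is level 12 (the tree spans levels 0 through 12, i.e. 13 levels counting the root), so the depth is the number of divisions: log_6(2176782336) = 12

The recursion tree depth is log_6(2176782336) = 12. At each level, the problem size is divided by 6, so it takes 12 divisions to reduce to a base case of size 1. The algorithm makes 8 recursive calls at each level.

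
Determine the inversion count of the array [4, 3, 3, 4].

Finding inversions in [4, 3, 3, 4]:

(0, 1): arr[0]=4 > arr[1]=3
(0, 2): arr[0]=4 > arr[2]=3

Total inversions: 2

The array has 2 inversion(s): (0,1), (0,2). Each pair (i,j) satisfies i < j and arr[i] > arr[j].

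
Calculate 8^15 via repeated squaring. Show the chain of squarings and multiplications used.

Computing 8^15 by squaring (build up from 8^1; each line after the first costs one multiplication):

8^1 = 8
8^2 = (8^1)^2 = 8^2 = 64
8^3 = 8 * 8^2 = 8 * 64 = 512
8^6 = (8^3)^2 = 512^2 = 262144
8^7 = 8 * 8^6 = 8 * 262144 = 2097152
8^14 = (8^7)^2 = 2097152^2 = 4398046511104
8^15 = 8 * 8^14 = 8 * 4398046511104 = 35184372088832

Result: 35184372088832
Multiplications needed: 6 (6 lines after 8^1)

8^15 = 35184372088832. Using exponentiation by squaring, this requires 6 multiplications. The key idea: if the exponent is even, square the half-power; if odd, multiply by the base once.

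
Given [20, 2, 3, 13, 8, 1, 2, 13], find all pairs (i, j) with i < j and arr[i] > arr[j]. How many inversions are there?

Finding inversions in [20, 2, 3, 13, 8, 1, 2, 13]:

(0, 1): arr[0]=20 > arr[1]=2
(0, 2): arr[0]=20 > arr[2]=3
(0, 3): arr[0]=20 > arr[3]=13
(0, 4): arr[0]=20 > arr[4]=8
(0, 5): arr[0]=20 > arr[5]=1
(0, 6): arr[0]=20 > arr[6]=2
(0, 7): arr[0]=20 > arr[7]=13
(1, 5): arr[1]=2 > arr[5]=1
(2, 5): arr[2]=3 > arr[5]=1
(2, 6): arr[2]=3 > arr[6]=2
(3, 4): arr[3]=13 > arr[4]=8
(3, 5): arr[3]=13 > arr[5]=1
(3, 6): arr[3]=13 > arr[6]=2
(4, 5): arr[4]=8 > arr[5]=1
(4, 6): arr[4]=8 > arr[6]=2

Total inversions: 15

The array has 15 inversion(s): (0,1), (0,2), (0,3), (0,4), (0,5), (0,6), (0,7), (1,5), (2,5), (2,6), (3,4), (3,5), (3,6), (4,5), (4,6). Each pair (i,j) satisfies i < j and arr[i] > arr[j].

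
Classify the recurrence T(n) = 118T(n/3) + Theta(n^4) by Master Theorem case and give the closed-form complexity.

Master Theorem for T(n) = 118T(n/3) + O(n^4):

a = 118, b = 3, c = 4
log_b(a) = log_3(118) = 4.3425

Case 1: c = 4 < log_3(118) = 4.3425
T(n) = O(n^(log_3 118))

For T(n) = 118T(n/3) + O(n^4): log_3(118) = 4.3425. This is Case 1 of the Master Theorem (c < log_b(a), work dominated by leaves), giving O(n^(log_3 118)).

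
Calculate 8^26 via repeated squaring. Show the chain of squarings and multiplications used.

Computing 8^26 by squaring (build up from 8^1; each line after the first costs one multiplication):

8^1 = 8
8^2 = (8^1)^2 = 8^2 = 64
8^3 = 8 * 8^2 = 8 * 64 = 512
8^6 = (8^3)^2 = 512^2 = 262144
8^12 = (8^6)^2 = 262144^2 = 68719476736
8^13 = 8 * 8^12 = 8 * 68719476736 = 549755813888
8^26 = (8^13)^2 = 549755813888^2 = 302231454903657293676544

Result: 302231454903657293676544
Multiplications needed: 6 (6 lines after 8^1)

8^26 = 302231454903657293676544. Using exponentiation by squaring, this requires 6 multiplications. The key idea: if the exponent is even, square the half-power; if odd, multiply by the base once.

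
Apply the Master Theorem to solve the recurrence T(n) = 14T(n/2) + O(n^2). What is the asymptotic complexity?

Master Theorem for T(n) = 14T(n/2) + O(n^2):

a = 14, b = 2, c = 2
log_b(a) = log_2(14) = 3.8074

Case 1: c = 2 < log_2(14) = 3.8074
T(n) = O(n^(log_2 14))

For T(n) = 14T(n/2) + O(n^2): log_2(14) = 3.8074. This is Case 1 of the Master Theorem (c < log_b(a), work dominated by leaves), giving O(n^(log_2 14)).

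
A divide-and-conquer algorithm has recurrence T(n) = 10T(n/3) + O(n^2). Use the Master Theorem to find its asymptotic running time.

Master Theorem for T(n) = 10T(n/3) + O(n^2):

a = 10, b = 3, c = 2
log_b(a) = log_3(10) = 2.0959

Case 1: c = 2 < log_3(10) = 2.0959
T(n) = O(n^(log_3 10))

For T(n) = 10T(n/3) + O(n^2): log_3(10) = 2.0959. This is Case 1 of the Master Theorem (c < log_b(a), work dominated by leaves), giving O(n^(log_3 10)).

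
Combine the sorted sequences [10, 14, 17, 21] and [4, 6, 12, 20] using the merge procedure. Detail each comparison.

Merging process:

Compare 10 vs 4: take 4 from right. Merged: [4]
Compare 10 vs 6: take 6 from right. Merged: [4, 6]
Compare 10 vs 12: take 10 from left. Merged: [4, 6, 10]
Compare 14 vs 12: take 12 from right. Merged: [4, 6, 10, 12]
Compare 14 vs 20: take 14 from left. Merged: [4, 6, 10, 12, 14]
Compare 17 vs 20: take 17 from left. Merged: [4, 6, 10, 12, 14, 17]
Compare 21 vs 20: take 20 from right. Merged: [4, 6, 10, 12, 14, 17, 20]
Append remaining from left: [21]. Merged: [4, 6, 10, 12, 14, 17, 20, 21]

Final merged array: [4, 6, 10, 12, 14, 17, 20, 21]
Total comparisons: 7

The merged array is [4, 6, 10, 12, 14, 17, 20, 21], requiring 7 comparisons. The merge step runs in O(n) time where n is the total number of elements.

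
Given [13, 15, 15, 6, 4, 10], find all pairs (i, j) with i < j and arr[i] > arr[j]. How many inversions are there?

Finding inversions in [13, 15, 15, 6, 4, 10]:

(0, 3): arr[0]=13 > arr[3]=6
(0, 4): arr[0]=13 > arr[4]=4
(0, 5): arr[0]=13 > arr[5]=10
(1, 3): arr[1]=15 > arr[3]=6
(1, 4): arr[1]=15 > arr[4]=4
(1, 5): arr[1]=15 > arr[5]=10
(2, 3): arr[2]=15 > arr[3]=6
(2, 4): arr[2]=15 > arr[4]=4
(2, 5): arr[2]=15 > arr[5]=10
(3, 4): arr[3]=6 > arr[4]=4

Total inversions: 10

The array has 10 inversion(s): (0,3), (0,4), (0,5), (1,3), (1,4), (1,5), (2,3), (2,4), (2,5), (3,4). Each pair (i,j) satisfies i < j and arr[i] > arr[j].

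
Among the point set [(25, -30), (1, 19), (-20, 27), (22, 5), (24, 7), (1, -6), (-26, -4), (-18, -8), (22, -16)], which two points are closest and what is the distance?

Computing all pairwise distances among 9 points:

d((25, -30), (1, 19)) = 54.5619
d((25, -30), (-20, 27)) = 72.6223
d((25, -30), (22, 5)) = 35.1283
d((25, -30), (24, 7)) = 37.0135
d((25, -30), (1, -6)) = 33.9411
d((25, -30), (-26, -4)) = 57.2451
d((25, -30), (-18, -8)) = 48.3011
d((25, -30), (22, -16)) = 14.3178
d((1, 19), (-20, 27)) = 22.4722
d((1, 19), (22, 5)) = 25.2389
d((1, 19), (24, 7)) = 25.9422
d((1, 19), (1, -6)) = 25.0
d((1, 19), (-26, -4)) = 35.4683
d((1, 19), (-18, -8)) = 33.0151
d((1, 19), (22, -16)) = 40.8167
d((-20, 27), (22, 5)) = 47.4131
d((-20, 27), (24, 7)) = 48.3322
d((-20, 27), (1, -6)) = 39.1152
d((-20, 27), (-26, -4)) = 31.5753
d((-20, 27), (-18, -8)) = 35.0571
d((-20, 27), (22, -16)) = 60.1082
d((22, 5), (24, 7)) = 2.8284 <-- minimum
d((22, 5), (1, -6)) = 23.7065
d((22, 5), (-26, -4)) = 48.8365
d((22, 5), (-18, -8)) = 42.0595
d((22, 5), (22, -16)) = 21.0
d((24, 7), (1, -6)) = 26.4197
d((24, 7), (-26, -4)) = 51.1957
d((24, 7), (-18, -8)) = 44.5982
d((24, 7), (22, -16)) = 23.0868
d((1, -6), (-26, -4)) = 27.074
d((1, -6), (-18, -8)) = 19.105
d((1, -6), (22, -16)) = 23.2594
d((-26, -4), (-18, -8)) = 8.9443
d((-26, -4), (22, -16)) = 49.4773
d((-18, -8), (22, -16)) = 40.7922

Closest pair: (22, 5) and (24, 7) with distance 2.8284

The closest pair is (22, 5) and (24, 7) with Euclidean distance 2.8284. For 9 points, brute-force pairwise comparison is shown above. For large n, the divide-and-conquer algorithm (sort by x, recurse on halves, check the dividing strip) achieves O(n log n).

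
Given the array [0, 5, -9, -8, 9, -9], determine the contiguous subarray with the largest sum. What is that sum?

Using Kadane's algorithm on [0, 5, -9, -8, 9, -9]:

Scanning through the array:
Position 1 (value 5): max_ending_here = 5, max_so_far = 5
Position 2 (value -9): max_ending_here = -4, max_so_far = 5
Position 3 (value -8): max_ending_here = -8, max_so_far = 5
Position 4 (value 9): max_ending_here = 9, max_so_far = 9
Position 5 (value -9): max_ending_here = 0, max_so_far = 9

Maximum subarray: [9]
Maximum sum: 9

The maximum subarray is [9] with sum 9. This subarray runs from index 4 to index 4.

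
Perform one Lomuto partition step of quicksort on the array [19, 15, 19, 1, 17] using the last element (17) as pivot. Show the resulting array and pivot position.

Lomuto partition with pivot = 17:

Initial array: [19, 15, 19, 1, 17]

arr[0]=19 > 17: no swap
arr[1]=15 <= 17: swap with position 0, array becomes [15, 19, 19, 1, 17]
arr[2]=19 > 17: no swap
arr[3]=1 <= 17: swap with position 1, array becomes [15, 1, 19, 19, 17]

Place pivot at position 2: [15, 1, 17, 19, 19]
Pivot position: 2

After partitioning with pivot 17, the array becomes [15, 1, 17, 19, 19]. The pivot is placed at index 2. All elements to the left of the pivot are <= 17, and all elements to the right are > 17.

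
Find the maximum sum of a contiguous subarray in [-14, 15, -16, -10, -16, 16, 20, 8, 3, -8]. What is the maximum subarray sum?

Using Kadane's algorithm on [-14, 15, -16, -10, -16, 16, 20, 8, 3, -8]:

Scanning through the array:
Position 1 (value 15): max_ending_here = 15, max_so_far = 15
Position 2 (value -16): max_ending_here = -1, max_so_far = 15
Position 3 (value -10): max_ending_here = -10, max_so_far = 15
Position 4 (value -16): max_ending_here = -16, max_so_far = 15
Position 5 (value 16): max_ending_here = 16, max_so_far = 16
Position 6 (value 20): max_ending_here = 36, max_so_far = 36
Position 7 (value 8): max_ending_here = 44, max_so_far = 44
Position 8 (value 3): max_ending_here = 47, max_so_far = 47
Position 9 (value -8): max_ending_here = 39, max_so_far = 47

Maximum subarray: [16, 20, 8, 3]
Maximum sum: 47

The maximum subarray is [16, 20, 8, 3] with sum 47. This subarray runs from index 5 to index 8.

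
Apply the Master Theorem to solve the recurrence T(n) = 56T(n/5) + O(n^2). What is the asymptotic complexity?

Master Theorem for T(n) = 56T(n/5) + O(n^2):

a = 56, b = 5, c = 2
log_b(a) = log_5(56) = 2.5011

Case 1: c = 2 < log_5(56) = 2.5011
T(n) = O(n^(log_5 56))

For T(n) = 56T(n/5) + O(n^2): log_5(56) = 2.5011. This is Case 1 of the Master Theorem (c < log_b(a), work dominated by leaves), giving O(n^(log_5 56)).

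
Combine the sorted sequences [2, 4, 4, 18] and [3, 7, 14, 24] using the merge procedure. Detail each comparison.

Merging process:

Compare 2 vs 3: take 2 from left. Merged: [2]
Compare 4 vs 3: take 3 from right. Merged: [2, 3]
Compare 4 vs 7: take 4 from left. Merged: [2, 3, 4]
Compare 4 vs 7: take 4 from left. Merged: [2, 3, 4, 4]
Compare 18 vs 7: take 7 from right. Merged: [2, 3, 4, 4, 7]
Compare 18 vs 14: take 14 from right. Merged: [2, 3, 4, 4, 7, 14]
Compare 18 vs 24: take 18 from left. Merged: [2, 3, 4, 4, 7, 14, 18]
Append remaining from right: [24]. Merged: [2, 3, 4, 4, 7, 14, 18, 24]

Final merged array: [2, 3, 4, 4, 7, 14, 18, 24]
Total comparisons: 7

The merged array is [2, 3, 4, 4, 7, 14, 18, 24], requiring 7 comparisons. The merge step runs in O(n) time where n is the total number of elements.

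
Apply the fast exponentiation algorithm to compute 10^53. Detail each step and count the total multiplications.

Computing 10^53 by squaring (build up from 10^1; each line after the first costs one multiplication):

10^1 = 10
10^2 = (10^1)^2 = 10^2 = 100
10^3 = 10 * 10^2 = 10 * 100 = 1000
10^6 = (10^3)^2 = 1000^2 = 1000000
10^12 = (10^6)^2 = 1000000^2 = 1000000000000
10^13 = 10 * 10^12 = 10 * 1000000000000 = 10000000000000
10^26 = (10^13)^2 = 10000000000000^2 = 100000000000000000000000000
10^52 = (10^26)^2 = 100000000000000000000000000^2 = 10000000000000000000000000000000000000000000000000000
10^53 = 10 * 10^52 = 10 * 10000000000000000000000000000000000000000000000000000 = 100000000000000000000000000000000000000000000000000000

Result: 100000000000000000000000000000000000000000000000000000
Multiplications needed: 8 (8 lines after 10^1)

10^53 = 100000000000000000000000000000000000000000000000000000. Using exponentiation by squaring, this requires 8 multiplications. The key idea: if the exponent is even, square the half-power; if odd, multiply by the base once.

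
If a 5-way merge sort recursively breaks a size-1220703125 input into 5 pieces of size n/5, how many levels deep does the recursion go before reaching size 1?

For divide and conquer with division factor 5:

Problem sizes at each level:
Level 0: 1220703125
Level 1: 244140625
Level 2: 48828125
Level 3: 9765625
Level 4: 1953125
Level 5: 390625
Level 6: 78125
Level 7: 15625
Level 8: 3125
Level 9: 625
Level 10: 125
Level 11: 25
Level 12: 5
Level 13: 1

The root is level 0 and the size-1 base case is level 13 (the tree spans levels 0 through 13, i.e. 14 levels counting the root), so the depth is the number of divisions: log_5(1220703125) = 13

The recursion tree depth is log_5(1220703125) = 13. At each level, the problem size is divided by 5, so it takes 13 divisions to reduce to a base case of size 1. The algorithm makes 5 recursive calls at each level.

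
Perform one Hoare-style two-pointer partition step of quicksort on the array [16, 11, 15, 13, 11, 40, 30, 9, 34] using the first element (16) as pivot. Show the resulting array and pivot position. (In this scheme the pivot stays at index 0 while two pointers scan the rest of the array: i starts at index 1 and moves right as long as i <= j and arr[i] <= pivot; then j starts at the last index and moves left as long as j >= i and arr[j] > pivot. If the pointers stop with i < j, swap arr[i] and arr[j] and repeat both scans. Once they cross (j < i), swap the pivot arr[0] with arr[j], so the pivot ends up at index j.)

Hoare-style two-pointer partition with pivot = 16:

Initial array: [16, 11, 15, 13, 11, 40, 30, 9, 34]

Pointers start at i = 1, j = 8.
i stops at index 5 (arr[5]=40 > 16), j stops at index 7 (arr[7]=9 <= 16): swap arr[5] and arr[7], array becomes [16, 11, 15, 13, 11, 9, 30, 40, 34]
i ends at 6, j ends at 5: the pointers have crossed (j < i), so scanning stops.

Swap pivot arr[0] with arr[5] to place pivot at position 5: [9, 11, 15, 13, 11, 16, 30, 40, 34]
Pivot position: 5

After partitioning with pivot 16, the array becomes [9, 11, 15, 13, 11, 16, 30, 40, 34]. The pivot is placed at index 5. All elements to the left of the pivot are <= 16, and all elements to the right are > 16.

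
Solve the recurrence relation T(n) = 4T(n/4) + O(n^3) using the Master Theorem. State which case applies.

Master Theorem for T(n) = 4T(n/4) + O(n^3):

a = 4, b = 4, c = 3
log_b(a) = log_4(4) = 1.0000

Case 3: c = 3 > log_4(4) = 1.0000
T(n) = O(n^3) = O(n^3)

For T(n) = 4T(n/4) + O(n^3): log_4(4) = 1.0000. This is Case 3 of the Master Theorem (c > log_b(a), work dominated by root), giving O(n^3).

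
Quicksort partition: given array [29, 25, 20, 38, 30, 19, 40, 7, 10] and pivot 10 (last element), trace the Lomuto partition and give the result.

Lomuto partition with pivot = 10:

Initial array: [29, 25, 20, 38, 30, 19, 40, 7, 10]

arr[0]=29 > 10: no swap
arr[1]=25 > 10: no swap
arr[2]=20 > 10: no swap
arr[3]=38 > 10: no swap
arr[4]=30 > 10: no swap
arr[5]=19 > 10: no swap
arr[6]=40 > 10: no swap
arr[7]=7 <= 10: swap with position 0, array becomes [7, 25, 20, 38, 30, 19, 40, 29, 10]

Place pivot at position 1: [7, 10, 20, 38, 30, 19, 40, 29, 25]
Pivot position: 1

After partitioning with pivot 10, the array becomes [7, 10, 20, 38, 30, 19, 40, 29, 25]. The pivot is placed at index 1. All elements to the left of the pivot are <= 10, and all elements to the right are > 10.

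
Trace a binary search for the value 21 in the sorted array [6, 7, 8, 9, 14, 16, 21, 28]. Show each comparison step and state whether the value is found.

Binary search for 21 in [6, 7, 8, 9, 14, 16, 21, 28]:

lo=0, hi=7, mid=3, arr[mid]=9 -> 9 < 21, search right half
lo=4, hi=7, mid=5, arr[mid]=16 -> 16 < 21, search right half
lo=6, hi=7, mid=6, arr[mid]=21 -> Found target at index 6!

Binary search finds 21 at index 6 after 3 comparisons. The search repeatedly halves the search space by comparing with the middle element.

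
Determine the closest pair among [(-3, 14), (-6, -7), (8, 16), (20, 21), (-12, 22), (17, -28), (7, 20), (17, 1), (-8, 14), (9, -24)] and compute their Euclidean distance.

Computing all pairwise distances among 10 points:

d((-3, 14), (-6, -7)) = 21.2132
d((-3, 14), (8, 16)) = 11.1803
d((-3, 14), (20, 21)) = 24.0416
d((-3, 14), (-12, 22)) = 12.0416
d((-3, 14), (17, -28)) = 46.5188
d((-3, 14), (7, 20)) = 11.6619
d((-3, 14), (17, 1)) = 23.8537
d((-3, 14), (-8, 14)) = 5.0
d((-3, 14), (9, -24)) = 39.8497
d((-6, -7), (8, 16)) = 26.9258
d((-6, -7), (20, 21)) = 38.2099
d((-6, -7), (-12, 22)) = 29.6142
d((-6, -7), (17, -28)) = 31.1448
d((-6, -7), (7, 20)) = 29.9666
d((-6, -7), (17, 1)) = 24.3516
d((-6, -7), (-8, 14)) = 21.095
d((-6, -7), (9, -24)) = 22.6716
d((8, 16), (20, 21)) = 13.0
d((8, 16), (-12, 22)) = 20.8806
d((8, 16), (17, -28)) = 44.911
d((8, 16), (7, 20)) = 4.1231 <-- minimum
d((8, 16), (17, 1)) = 17.4929
d((8, 16), (-8, 14)) = 16.1245
d((8, 16), (9, -24)) = 40.0125
d((20, 21), (-12, 22)) = 32.0156
d((20, 21), (17, -28)) = 49.0918
d((20, 21), (7, 20)) = 13.0384
d((20, 21), (17, 1)) = 20.2237
d((20, 21), (-8, 14)) = 28.8617
d((20, 21), (9, -24)) = 46.3249
d((-12, 22), (17, -28)) = 57.8014
d((-12, 22), (7, 20)) = 19.105
d((-12, 22), (17, 1)) = 35.805
d((-12, 22), (-8, 14)) = 8.9443
d((-12, 22), (9, -24)) = 50.5668
d((17, -28), (7, 20)) = 49.0306
d((17, -28), (17, 1)) = 29.0
d((17, -28), (-8, 14)) = 48.8774
d((17, -28), (9, -24)) = 8.9443
d((7, 20), (17, 1)) = 21.4709
d((7, 20), (-8, 14)) = 16.1555
d((7, 20), (9, -24)) = 44.0454
d((17, 1), (-8, 14)) = 28.178
d((17, 1), (9, -24)) = 26.2488
d((-8, 14), (9, -24)) = 41.6293

Closest pair: (8, 16) and (7, 20) with distance 4.1231

The closest pair is (8, 16) and (7, 20) with Euclidean distance 4.1231. For 10 points, brute-force pairwise comparison is shown above. For large n, the divide-and-conquer algorithm (sort by x, recurse on halves, check the dividing strip) achieves O(n log n).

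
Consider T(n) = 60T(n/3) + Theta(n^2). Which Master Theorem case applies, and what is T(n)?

Master Theorem for T(n) = 60T(n/3) + O(n^2):

a = 60, b = 3, c = 2
log_b(a) = log_3(60) = 3.7268

Case 1: c = 2 < log_3(60) = 3.7268
T(n) = O(n^(log_3 60))

For T(n) = 60T(n/3) + O(n^2): log_3(60) = 3.7268. This is Case 1 of the Master Theorem (c < log_b(a), work dominated by leaves), giving O(n^(log_3 60)).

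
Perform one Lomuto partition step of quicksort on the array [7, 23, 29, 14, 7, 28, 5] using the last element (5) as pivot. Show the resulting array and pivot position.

Lomuto partition with pivot = 5:

Initial array: [7, 23, 29, 14, 7, 28, 5]

arr[0]=7 > 5: no swap
arr[1]=23 > 5: no swap
arr[2]=29 > 5: no swap
arr[3]=14 > 5: no swap
arr[4]=7 > 5: no swap
arr[5]=28 > 5: no swap

Place pivot at position 0: [5, 23, 29, 14, 7, 28, 7]
Pivot position: 0

After partitioning with pivot 5, the array becomes [5, 23, 29, 14, 7, 28, 7]. The pivot is placed at index 0. All elements to the left of the pivot are <= 5, and all elements to the right are > 5.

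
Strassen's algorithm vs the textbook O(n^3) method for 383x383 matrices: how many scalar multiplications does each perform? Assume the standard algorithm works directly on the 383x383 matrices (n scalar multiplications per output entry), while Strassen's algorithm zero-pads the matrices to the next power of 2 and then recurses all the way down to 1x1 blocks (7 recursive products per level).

Matrix multiplication for 383x383 matrices:

Strassen's algorithm requires power-of-2 dimensions. Pad 383x383 to 512x512 (next power of 2).

Standard algorithm: 383^3 = 56181887 multiplications
Strassen's algorithm: 7^(log2(512)) = 7^9 = 40353607 multiplications
Savings: 56181887 - 40353607 = 15828280 multiplications

Standard: 56181887 multiplications (383^3). Strassen: 40353607 multiplications (7^9, after padding to 512x512). Strassen reduces 8 recursive multiplications to 7 at each level.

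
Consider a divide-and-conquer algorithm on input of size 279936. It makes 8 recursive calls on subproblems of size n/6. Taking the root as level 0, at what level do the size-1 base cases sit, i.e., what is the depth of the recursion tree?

For divide and conquer with division factor 6:

Problem sizes at each level:
Level 0: 279936
Level 1: 46656
Level 2: 7776
Level 3: 1296
Level 4: 216
Level 5: 36
Level 6: 6
Level 7: 1

The root is level 0 and the size-1 base case is level 7 (the tree spans levels 0 through 7, i.e. 8 levels counting the root), so the depth is the number of divisions: log_6(279936) = 7

The recursion tree depth is log_6(279936) = 7. At each level, the problem size is divided by 6, so it takes 7 divisions to reduce to a base case of size 1. The algorithm makes 8 recursive calls at each level.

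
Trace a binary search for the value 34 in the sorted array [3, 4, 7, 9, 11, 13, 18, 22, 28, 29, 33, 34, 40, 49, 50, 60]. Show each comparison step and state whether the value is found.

Binary search for 34 in [3, 4, 7, 9, 11, 13, 18, 22, 28, 29, 33, 34, 40, 49, 50, 60]:

lo=0, hi=15, mid=7, arr[mid]=22 -> 22 < 34, search right half
lo=8, hi=15, mid=11, arr[mid]=34 -> Found target at index 11!

Binary search finds 34 at index 11 after 2 comparisons. The search repeatedly halves the search space by comparing with the middle element.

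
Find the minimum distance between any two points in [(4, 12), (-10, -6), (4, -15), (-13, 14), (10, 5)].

Computing all pairwise distances among 5 points:

d((4, 12), (-10, -6)) = 22.8035
d((4, 12), (4, -15)) = 27.0
d((4, 12), (-13, 14)) = 17.1172
d((4, 12), (10, 5)) = 9.2195 <-- minimum
d((-10, -6), (4, -15)) = 16.6433
d((-10, -6), (-13, 14)) = 20.2237
d((-10, -6), (10, 5)) = 22.8254
d((4, -15), (-13, 14)) = 33.6155
d((4, -15), (10, 5)) = 20.8806
d((-13, 14), (10, 5)) = 24.6982

Closest pair: (4, 12) and (10, 5) with distance 9.2195

The closest pair is (4, 12) and (10, 5) with Euclidean distance 9.2195. For 5 points, brute-force pairwise comparison is shown above. For large n, the divide-and-conquer algorithm (sort by x, recurse on halves, check the dividing strip) achieves O(n log n).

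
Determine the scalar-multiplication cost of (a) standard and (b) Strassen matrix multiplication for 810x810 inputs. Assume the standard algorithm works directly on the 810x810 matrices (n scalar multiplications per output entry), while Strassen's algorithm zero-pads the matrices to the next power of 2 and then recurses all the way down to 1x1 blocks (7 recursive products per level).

Matrix multiplication for 810x810 matrices:

Strassen's algorithm requires power-of-2 dimensions. Pad 810x810 to 1024x1024 (next power of 2).

Standard algorithm: 810^3 = 531441000 multiplications
Strassen's algorithm: 7^(log2(1024)) = 7^10 = 282475249 multiplications
Savings: 531441000 - 282475249 = 248965751 multiplications

Standard: 531441000 multiplications (810^3). Strassen: 282475249 multiplications (7^10, after padding to 1024x1024). Strassen reduces 8 recursive multiplications to 7 at each level.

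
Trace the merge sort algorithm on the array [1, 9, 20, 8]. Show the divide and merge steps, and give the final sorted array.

Merge sort trace:

Split: [1, 9, 20, 8] -> [1, 9] and [20, 8]
  Split: [1, 9] -> [1] and [9]
  Merge: [1] + [9] -> [1, 9]
  Split: [20, 8] -> [20] and [8]
  Merge: [20] + [8] -> [8, 20]
Merge: [1, 9] + [8, 20] -> [1, 8, 9, 20]

Final sorted array: [1, 8, 9, 20]

The merge sort proceeds by recursively splitting the array and merging sorted halves.
After all merges, the sorted array is [1, 8, 9, 20].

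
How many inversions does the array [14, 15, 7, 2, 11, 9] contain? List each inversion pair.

Finding inversions in [14, 15, 7, 2, 11, 9]:

(0, 2): arr[0]=14 > arr[2]=7
(0, 3): arr[0]=14 > arr[3]=2
(0, 4): arr[0]=14 > arr[4]=11
(0, 5): arr[0]=14 > arr[5]=9
(1, 2): arr[1]=15 > arr[2]=7
(1, 3): arr[1]=15 > arr[3]=2
(1, 4): arr[1]=15 > arr[4]=11
(1, 5): arr[1]=15 > arr[5]=9
(2, 3): arr[2]=7 > arr[3]=2
(4, 5): arr[4]=11 > arr[5]=9

Total inversions: 10

The array has 10 inversion(s): (0,2), (0,3), (0,4), (0,5), (1,2), (1,3), (1,4), (1,5), (2,3), (4,5). Each pair (i,j) satisfies i < j and arr[i] > arr[j].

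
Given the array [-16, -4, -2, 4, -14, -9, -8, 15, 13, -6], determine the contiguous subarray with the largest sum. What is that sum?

Using Kadane's algorithm on [-16, -4, -2, 4, -14, -9, -8, 15, 13, -6]:

Scanning through the array:
Position 1 (value -4): max_ending_here = -4, max_so_far = -4
Position 2 (value -2): max_ending_here = -2, max_so_far = -2
Position 3 (value 4): max_ending_here = 4, max_so_far = 4
Position 4 (value -14): max_ending_here = -10, max_so_far = 4
Position 5 (value -9): max_ending_here = -9, max_so_far = 4
Position 6 (value -8): max_ending_here = -8, max_so_far = 4
Position 7 (value 15): max_ending_here = 15, max_so_far = 15
Position 8 (value 13): max_ending_here = 28, max_so_far = 28
Position 9 (value -6): max_ending_here = 22, max_so_far = 28

Maximum subarray: [15, 13]
Maximum sum: 28

The maximum subarray is [15, 13] with sum 28. This subarray runs from index 7 to index 8.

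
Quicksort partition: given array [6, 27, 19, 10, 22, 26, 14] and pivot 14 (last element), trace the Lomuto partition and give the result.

Lomuto partition with pivot = 14:

Initial array: [6, 27, 19, 10, 22, 26, 14]

arr[0]=6 <= 14: swap with position 0, array becomes [6, 27, 19, 10, 22, 26, 14]
arr[1]=27 > 14: no swap
arr[2]=19 > 14: no swap
arr[3]=10 <= 14: swap with position 1, array becomes [6, 10, 19, 27, 22, 26, 14]
arr[4]=22 > 14: no swap
arr[5]=26 > 14: no swap

Place pivot at position 2: [6, 10, 14, 27, 22, 26, 19]
Pivot position: 2

After partitioning with pivot 14, the array becomes [6, 10, 14, 27, 22, 26, 19]. The pivot is placed at index 2. All elements to the left of the pivot are <= 14, and all elements to the right are > 14.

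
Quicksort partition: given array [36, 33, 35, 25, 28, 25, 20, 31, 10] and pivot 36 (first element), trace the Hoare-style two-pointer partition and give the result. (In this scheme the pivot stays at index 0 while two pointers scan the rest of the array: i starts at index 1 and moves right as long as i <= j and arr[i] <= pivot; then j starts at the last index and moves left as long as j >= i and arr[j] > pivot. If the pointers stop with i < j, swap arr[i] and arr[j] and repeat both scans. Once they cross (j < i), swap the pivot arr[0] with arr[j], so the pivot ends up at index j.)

Hoare-style two-pointer partition with pivot = 36:

Initial array: [36, 33, 35, 25, 28, 25, 20, 31, 10]

Pointers start at i = 1, j = 8.
i ends at 9, j ends at 8: the pointers have crossed (j < i), so scanning stops.

Swap pivot arr[0] with arr[8] to place pivot at position 8: [10, 33, 35, 25, 28, 25, 20, 31, 36]
Pivot position: 8

After partitioning with pivot 36, the array becomes [10, 33, 35, 25, 28, 25, 20, 31, 36]. The pivot is placed at index 8. All elements to the left of the pivot are <= 36, and all elements to the right are > 36.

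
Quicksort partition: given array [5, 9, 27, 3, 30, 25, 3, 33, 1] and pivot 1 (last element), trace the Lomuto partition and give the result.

Lomuto partition with pivot = 1:

Initial array: [5, 9, 27, 3, 30, 25, 3, 33, 1]

arr[0]=5 > 1: no swap
arr[1]=9 > 1: no swap
arr[2]=27 > 1: no swap
arr[3]=3 > 1: no swap
arr[4]=30 > 1: no swap
arr[5]=25 > 1: no swap
arr[6]=3 > 1: no swap
arr[7]=33 > 1: no swap

Place pivot at position 0: [1, 9, 27, 3, 30, 25, 3, 33, 5]
Pivot position: 0

After partitioning with pivot 1, the array becomes [1, 9, 27, 3, 30, 25, 3, 33, 5]. The pivot is placed at index 0. All elements to the left of the pivot are <= 1, and all elements to the right are > 1.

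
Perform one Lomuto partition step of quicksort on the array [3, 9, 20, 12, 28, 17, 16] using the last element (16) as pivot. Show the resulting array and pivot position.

Lomuto partition with pivot = 16:

Initial array: [3, 9, 20, 12, 28, 17, 16]

arr[0]=3 <= 16: swap with position 0, array becomes [3, 9, 20, 12, 28, 17, 16]
arr[1]=9 <= 16: swap with position 1, array becomes [3, 9, 20, 12, 28, 17, 16]
arr[2]=20 > 16: no swap
arr[3]=12 <= 16: swap with position 2, array becomes [3, 9, 12, 20, 28, 17, 16]
arr[4]=28 > 16: no swap
arr[5]=17 > 16: no swap

Place pivot at position 3: [3, 9, 12, 16, 28, 17, 20]
Pivot position: 3

After partitioning with pivot 16, the array becomes [3, 9, 12, 16, 28, 17, 20]. The pivot is placed at index 3. All elements to the left of the pivot are <= 16, and all elements to the right are > 16.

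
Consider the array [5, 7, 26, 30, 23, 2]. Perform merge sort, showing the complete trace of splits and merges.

Merge sort trace:

Split: [5, 7, 26, 30, 23, 2] -> [5, 7, 26] and [30, 23, 2]
  Split: [5, 7, 26] -> [5] and [7, 26]
    Split: [7, 26] -> [7] and [26]
    Merge: [7] + [26] -> [7, 26]
  Merge: [5] + [7, 26] -> [5, 7, 26]
  Split: [30, 23, 2] -> [30] and [23, 2]
    Split: [23, 2] -> [23] and [2]
    Merge: [23] + [2] -> [2, 23]
  Merge: [30] + [2, 23] -> [2, 23, 30]
Merge: [5, 7, 26] + [2, 23, 30] -> [2, 5, 7, 23, 26, 30]

Final sorted array: [2, 5, 7, 23, 26, 30]

The merge sort proceeds by recursively splitting the array and merging sorted halves.
After all merges, the sorted array is [2, 5, 7, 23, 26, 30].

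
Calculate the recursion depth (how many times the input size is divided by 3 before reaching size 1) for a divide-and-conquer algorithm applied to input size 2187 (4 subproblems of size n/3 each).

For divide and conquer with division factor 3:

Problem sizes at each level:
Level 0: 2187
Level 1: 729
Level 2: 243
Level 3: 81
Level 4: 27
Level 5: 9
Level 6: 3
Level 7: 1

The root is level 0 and the size-1 base case is level 7 (the tree spans levels 0 through 7, i.e. 8 levels counting the root), so the depth is the number of divisions: log_3(2187) = 7

The recursion tree depth is log_3(2187) = 7. At each level, the problem size is divided by 3, so it takes 7 divisions to reduce to a base case of size 1. The algorithm makes 4 recursive calls at each level.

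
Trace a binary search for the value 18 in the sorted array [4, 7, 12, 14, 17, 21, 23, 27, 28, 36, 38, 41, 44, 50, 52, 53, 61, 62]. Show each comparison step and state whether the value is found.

Binary search for 18 in [4, 7, 12, 14, 17, 21, 23, 27, 28, 36, 38, 41, 44, 50, 52, 53, 61, 62]:

lo=0, hi=17, mid=8, arr[mid]=28 -> 28 > 18, search left half
lo=0, hi=7, mid=3, arr[mid]=14 -> 14 < 18, search right half
lo=4, hi=7, mid=5, arr[mid]=21 -> 21 > 18, search left half
lo=4, hi=4, mid=4, arr[mid]=17 -> 17 < 18, search right half
lo=5 > hi=4, target 18 not found

Binary search determines that 18 is not in the array after 4 comparisons. The search space was exhausted without finding the target.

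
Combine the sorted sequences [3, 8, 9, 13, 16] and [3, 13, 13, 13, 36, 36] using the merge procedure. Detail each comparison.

Merging process:

Compare 3 vs 3: take 3 from left. Merged: [3]
Compare 8 vs 3: take 3 from right. Merged: [3, 3]
Compare 8 vs 13: take 8 from left. Merged: [3, 3, 8]
Compare 9 vs 13: take 9 from left. Merged: [3, 3, 8, 9]
Compare 13 vs 13: take 13 from left. Merged: [3, 3, 8, 9, 13]
Compare 16 vs 13: take 13 from right. Merged: [3, 3, 8, 9, 13, 13]
Compare 16 vs 13: take 13 from right. Merged: [3, 3, 8, 9, 13, 13, 13]
Compare 16 vs 13: take 13 from right. Merged: [3, 3, 8, 9, 13, 13, 13, 13]
Compare 16 vs 36: take 16 from left. Merged: [3, 3, 8, 9, 13, 13, 13, 13, 16]
Append remaining from right: [36, 36]. Merged: [3, 3, 8, 9, 13, 13, 13, 13, 16, 36, 36]

Final merged array: [3, 3, 8, 9, 13, 13, 13, 13, 16, 36, 36]
Total comparisons: 9

The merged array is [3, 3, 8, 9, 13, 13, 13, 13, 16, 36, 36], requiring 9 comparisons. The merge step runs in O(n) time where n is the total number of elements.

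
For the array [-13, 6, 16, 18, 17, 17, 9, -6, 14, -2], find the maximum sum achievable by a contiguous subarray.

Using Kadane's algorithm on [-13, 6, 16, 18, 17, 17, 9, -6, 14, -2]:

Scanning through the array:
Position 1 (value 6): max_ending_here = 6, max_so_far = 6
Position 2 (value 16): max_ending_here = 22, max_so_far = 22
Position 3 (value 18): max_ending_here = 40, max_so_far = 40
Position 4 (value 17): max_ending_here = 57, max_so_far = 57
Position 5 (value 17): max_ending_here = 74, max_so_far = 74
Position 6 (value 9): max_ending_here = 83, max_so_far = 83
Position 7 (value -6): max_ending_here = 77, max_so_far = 83
Position 8 (value 14): max_ending_here = 91, max_so_far = 91
Position 9 (value -2): max_ending_here = 89, max_so_far = 91

Maximum subarray: [6, 16, 18, 17, 17, 9, -6, 14]
Maximum sum: 91

The maximum subarray is [6, 16, 18, 17, 17, 9, -6, 14] with sum 91. This subarray runs from index 1 to index 8.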